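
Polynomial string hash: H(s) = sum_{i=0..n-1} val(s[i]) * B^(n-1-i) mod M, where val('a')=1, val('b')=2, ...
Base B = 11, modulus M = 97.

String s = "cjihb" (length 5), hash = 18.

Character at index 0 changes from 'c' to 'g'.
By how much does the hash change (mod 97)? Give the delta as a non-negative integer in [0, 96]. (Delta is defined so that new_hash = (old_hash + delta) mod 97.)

Delta formula: (val(new) - val(old)) * B^(n-1-k) mod M
  val('g') - val('c') = 7 - 3 = 4
  B^(n-1-k) = 11^4 mod 97 = 91
  Delta = 4 * 91 mod 97 = 73

Answer: 73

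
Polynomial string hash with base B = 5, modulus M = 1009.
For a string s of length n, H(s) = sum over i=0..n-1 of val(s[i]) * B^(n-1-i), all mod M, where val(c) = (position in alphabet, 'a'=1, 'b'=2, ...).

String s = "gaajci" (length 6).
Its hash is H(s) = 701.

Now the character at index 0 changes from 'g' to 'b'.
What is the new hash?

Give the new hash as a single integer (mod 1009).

Answer: 211

Derivation:
val('g') = 7, val('b') = 2
Position k = 0, exponent = n-1-k = 5
B^5 mod M = 5^5 mod 1009 = 98
Delta = (2 - 7) * 98 mod 1009 = 519
New hash = (701 + 519) mod 1009 = 211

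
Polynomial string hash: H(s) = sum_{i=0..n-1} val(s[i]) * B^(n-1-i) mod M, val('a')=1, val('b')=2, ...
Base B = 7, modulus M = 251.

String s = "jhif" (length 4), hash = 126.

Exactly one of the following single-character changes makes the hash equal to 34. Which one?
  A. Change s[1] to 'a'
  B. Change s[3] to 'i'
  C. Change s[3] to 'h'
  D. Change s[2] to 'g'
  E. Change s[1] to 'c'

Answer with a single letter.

Option A: s[1]='h'->'a', delta=(1-8)*7^2 mod 251 = 159, hash=126+159 mod 251 = 34 <-- target
Option B: s[3]='f'->'i', delta=(9-6)*7^0 mod 251 = 3, hash=126+3 mod 251 = 129
Option C: s[3]='f'->'h', delta=(8-6)*7^0 mod 251 = 2, hash=126+2 mod 251 = 128
Option D: s[2]='i'->'g', delta=(7-9)*7^1 mod 251 = 237, hash=126+237 mod 251 = 112
Option E: s[1]='h'->'c', delta=(3-8)*7^2 mod 251 = 6, hash=126+6 mod 251 = 132

Answer: A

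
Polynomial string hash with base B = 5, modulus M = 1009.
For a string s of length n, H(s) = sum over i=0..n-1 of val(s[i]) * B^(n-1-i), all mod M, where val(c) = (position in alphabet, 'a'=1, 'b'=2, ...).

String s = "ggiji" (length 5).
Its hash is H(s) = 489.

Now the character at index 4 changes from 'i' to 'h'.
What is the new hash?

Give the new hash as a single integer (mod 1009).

Answer: 488

Derivation:
val('i') = 9, val('h') = 8
Position k = 4, exponent = n-1-k = 0
B^0 mod M = 5^0 mod 1009 = 1
Delta = (8 - 9) * 1 mod 1009 = 1008
New hash = (489 + 1008) mod 1009 = 488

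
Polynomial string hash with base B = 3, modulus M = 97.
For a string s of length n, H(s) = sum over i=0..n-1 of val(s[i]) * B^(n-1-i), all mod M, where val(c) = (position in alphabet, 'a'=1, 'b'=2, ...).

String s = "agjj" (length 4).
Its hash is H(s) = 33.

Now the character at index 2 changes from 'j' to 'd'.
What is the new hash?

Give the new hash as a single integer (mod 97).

val('j') = 10, val('d') = 4
Position k = 2, exponent = n-1-k = 1
B^1 mod M = 3^1 mod 97 = 3
Delta = (4 - 10) * 3 mod 97 = 79
New hash = (33 + 79) mod 97 = 15

Answer: 15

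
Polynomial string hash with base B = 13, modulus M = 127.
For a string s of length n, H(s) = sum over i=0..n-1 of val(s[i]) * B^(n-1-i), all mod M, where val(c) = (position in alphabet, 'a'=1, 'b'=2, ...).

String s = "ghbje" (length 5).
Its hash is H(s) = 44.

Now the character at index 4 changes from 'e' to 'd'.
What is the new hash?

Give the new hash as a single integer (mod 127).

val('e') = 5, val('d') = 4
Position k = 4, exponent = n-1-k = 0
B^0 mod M = 13^0 mod 127 = 1
Delta = (4 - 5) * 1 mod 127 = 126
New hash = (44 + 126) mod 127 = 43

Answer: 43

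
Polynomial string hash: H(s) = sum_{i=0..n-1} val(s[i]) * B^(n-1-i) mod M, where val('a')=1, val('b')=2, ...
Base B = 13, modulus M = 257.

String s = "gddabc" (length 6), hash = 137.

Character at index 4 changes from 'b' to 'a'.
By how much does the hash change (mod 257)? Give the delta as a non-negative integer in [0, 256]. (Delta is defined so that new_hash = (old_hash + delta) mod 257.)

Delta formula: (val(new) - val(old)) * B^(n-1-k) mod M
  val('a') - val('b') = 1 - 2 = -1
  B^(n-1-k) = 13^1 mod 257 = 13
  Delta = -1 * 13 mod 257 = 244

Answer: 244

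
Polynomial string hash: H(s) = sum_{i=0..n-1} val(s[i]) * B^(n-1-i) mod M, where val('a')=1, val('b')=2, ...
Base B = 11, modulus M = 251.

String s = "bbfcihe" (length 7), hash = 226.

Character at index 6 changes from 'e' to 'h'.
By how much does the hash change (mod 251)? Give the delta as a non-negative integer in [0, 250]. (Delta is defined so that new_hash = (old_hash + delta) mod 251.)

Delta formula: (val(new) - val(old)) * B^(n-1-k) mod M
  val('h') - val('e') = 8 - 5 = 3
  B^(n-1-k) = 11^0 mod 251 = 1
  Delta = 3 * 1 mod 251 = 3

Answer: 3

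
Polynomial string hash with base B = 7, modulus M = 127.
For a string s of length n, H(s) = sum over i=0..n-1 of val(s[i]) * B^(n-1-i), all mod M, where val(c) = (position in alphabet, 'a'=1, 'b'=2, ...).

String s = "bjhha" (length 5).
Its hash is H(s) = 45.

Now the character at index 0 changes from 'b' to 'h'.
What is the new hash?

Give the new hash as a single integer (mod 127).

Answer: 100

Derivation:
val('b') = 2, val('h') = 8
Position k = 0, exponent = n-1-k = 4
B^4 mod M = 7^4 mod 127 = 115
Delta = (8 - 2) * 115 mod 127 = 55
New hash = (45 + 55) mod 127 = 100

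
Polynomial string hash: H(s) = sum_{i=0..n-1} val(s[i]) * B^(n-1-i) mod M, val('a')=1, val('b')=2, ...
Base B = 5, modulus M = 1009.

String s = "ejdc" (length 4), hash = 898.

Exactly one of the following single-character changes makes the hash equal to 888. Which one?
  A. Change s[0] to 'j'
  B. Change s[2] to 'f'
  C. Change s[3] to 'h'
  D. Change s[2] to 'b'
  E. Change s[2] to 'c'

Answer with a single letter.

Answer: D

Derivation:
Option A: s[0]='e'->'j', delta=(10-5)*5^3 mod 1009 = 625, hash=898+625 mod 1009 = 514
Option B: s[2]='d'->'f', delta=(6-4)*5^1 mod 1009 = 10, hash=898+10 mod 1009 = 908
Option C: s[3]='c'->'h', delta=(8-3)*5^0 mod 1009 = 5, hash=898+5 mod 1009 = 903
Option D: s[2]='d'->'b', delta=(2-4)*5^1 mod 1009 = 999, hash=898+999 mod 1009 = 888 <-- target
Option E: s[2]='d'->'c', delta=(3-4)*5^1 mod 1009 = 1004, hash=898+1004 mod 1009 = 893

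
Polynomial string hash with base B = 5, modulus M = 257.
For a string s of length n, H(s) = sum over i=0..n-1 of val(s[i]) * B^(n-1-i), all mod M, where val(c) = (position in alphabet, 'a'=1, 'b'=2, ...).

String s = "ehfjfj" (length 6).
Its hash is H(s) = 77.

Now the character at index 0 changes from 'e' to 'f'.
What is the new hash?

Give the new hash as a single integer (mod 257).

val('e') = 5, val('f') = 6
Position k = 0, exponent = n-1-k = 5
B^5 mod M = 5^5 mod 257 = 41
Delta = (6 - 5) * 41 mod 257 = 41
New hash = (77 + 41) mod 257 = 118

Answer: 118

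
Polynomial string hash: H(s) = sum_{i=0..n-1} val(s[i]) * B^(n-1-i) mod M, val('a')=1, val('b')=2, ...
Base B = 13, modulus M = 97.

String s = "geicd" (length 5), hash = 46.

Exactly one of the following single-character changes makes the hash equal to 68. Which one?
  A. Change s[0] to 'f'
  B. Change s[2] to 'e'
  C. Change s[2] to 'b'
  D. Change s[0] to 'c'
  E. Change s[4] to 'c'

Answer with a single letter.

Answer: D

Derivation:
Option A: s[0]='g'->'f', delta=(6-7)*13^4 mod 97 = 54, hash=46+54 mod 97 = 3
Option B: s[2]='i'->'e', delta=(5-9)*13^2 mod 97 = 3, hash=46+3 mod 97 = 49
Option C: s[2]='i'->'b', delta=(2-9)*13^2 mod 97 = 78, hash=46+78 mod 97 = 27
Option D: s[0]='g'->'c', delta=(3-7)*13^4 mod 97 = 22, hash=46+22 mod 97 = 68 <-- target
Option E: s[4]='d'->'c', delta=(3-4)*13^0 mod 97 = 96, hash=46+96 mod 97 = 45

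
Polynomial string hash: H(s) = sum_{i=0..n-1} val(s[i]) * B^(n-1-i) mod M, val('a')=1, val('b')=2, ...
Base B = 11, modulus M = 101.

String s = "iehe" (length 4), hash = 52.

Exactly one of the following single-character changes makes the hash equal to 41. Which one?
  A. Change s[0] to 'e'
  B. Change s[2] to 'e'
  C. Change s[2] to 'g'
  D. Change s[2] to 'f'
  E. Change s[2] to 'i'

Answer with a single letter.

Option A: s[0]='i'->'e', delta=(5-9)*11^3 mod 101 = 29, hash=52+29 mod 101 = 81
Option B: s[2]='h'->'e', delta=(5-8)*11^1 mod 101 = 68, hash=52+68 mod 101 = 19
Option C: s[2]='h'->'g', delta=(7-8)*11^1 mod 101 = 90, hash=52+90 mod 101 = 41 <-- target
Option D: s[2]='h'->'f', delta=(6-8)*11^1 mod 101 = 79, hash=52+79 mod 101 = 30
Option E: s[2]='h'->'i', delta=(9-8)*11^1 mod 101 = 11, hash=52+11 mod 101 = 63

Answer: C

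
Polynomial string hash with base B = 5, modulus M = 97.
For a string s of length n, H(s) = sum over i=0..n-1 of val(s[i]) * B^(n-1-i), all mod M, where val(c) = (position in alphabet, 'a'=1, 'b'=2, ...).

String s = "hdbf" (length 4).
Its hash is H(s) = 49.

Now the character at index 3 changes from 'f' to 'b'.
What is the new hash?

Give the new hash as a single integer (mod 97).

Answer: 45

Derivation:
val('f') = 6, val('b') = 2
Position k = 3, exponent = n-1-k = 0
B^0 mod M = 5^0 mod 97 = 1
Delta = (2 - 6) * 1 mod 97 = 93
New hash = (49 + 93) mod 97 = 45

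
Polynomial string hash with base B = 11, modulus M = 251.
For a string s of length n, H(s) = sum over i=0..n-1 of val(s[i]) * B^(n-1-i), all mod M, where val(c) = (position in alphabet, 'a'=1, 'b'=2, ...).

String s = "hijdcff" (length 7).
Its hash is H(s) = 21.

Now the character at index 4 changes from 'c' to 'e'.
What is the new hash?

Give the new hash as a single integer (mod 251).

val('c') = 3, val('e') = 5
Position k = 4, exponent = n-1-k = 2
B^2 mod M = 11^2 mod 251 = 121
Delta = (5 - 3) * 121 mod 251 = 242
New hash = (21 + 242) mod 251 = 12

Answer: 12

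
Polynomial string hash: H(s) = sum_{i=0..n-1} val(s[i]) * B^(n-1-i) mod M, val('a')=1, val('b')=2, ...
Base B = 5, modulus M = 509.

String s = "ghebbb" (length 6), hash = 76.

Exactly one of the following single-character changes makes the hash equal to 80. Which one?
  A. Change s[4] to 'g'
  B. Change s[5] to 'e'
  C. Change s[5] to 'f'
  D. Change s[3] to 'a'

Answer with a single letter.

Answer: C

Derivation:
Option A: s[4]='b'->'g', delta=(7-2)*5^1 mod 509 = 25, hash=76+25 mod 509 = 101
Option B: s[5]='b'->'e', delta=(5-2)*5^0 mod 509 = 3, hash=76+3 mod 509 = 79
Option C: s[5]='b'->'f', delta=(6-2)*5^0 mod 509 = 4, hash=76+4 mod 509 = 80 <-- target
Option D: s[3]='b'->'a', delta=(1-2)*5^2 mod 509 = 484, hash=76+484 mod 509 = 51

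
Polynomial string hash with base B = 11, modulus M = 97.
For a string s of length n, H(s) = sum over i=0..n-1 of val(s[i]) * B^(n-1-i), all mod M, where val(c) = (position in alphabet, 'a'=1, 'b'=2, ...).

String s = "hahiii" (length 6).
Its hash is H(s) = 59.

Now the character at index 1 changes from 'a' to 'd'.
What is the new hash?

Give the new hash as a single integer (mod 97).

Answer: 41

Derivation:
val('a') = 1, val('d') = 4
Position k = 1, exponent = n-1-k = 4
B^4 mod M = 11^4 mod 97 = 91
Delta = (4 - 1) * 91 mod 97 = 79
New hash = (59 + 79) mod 97 = 41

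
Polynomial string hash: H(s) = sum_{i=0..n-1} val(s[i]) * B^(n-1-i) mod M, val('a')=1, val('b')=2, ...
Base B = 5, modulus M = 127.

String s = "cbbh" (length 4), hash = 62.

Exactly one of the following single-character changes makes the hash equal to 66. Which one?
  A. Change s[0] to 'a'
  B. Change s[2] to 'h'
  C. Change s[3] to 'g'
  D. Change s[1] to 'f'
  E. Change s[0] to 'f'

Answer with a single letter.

Option A: s[0]='c'->'a', delta=(1-3)*5^3 mod 127 = 4, hash=62+4 mod 127 = 66 <-- target
Option B: s[2]='b'->'h', delta=(8-2)*5^1 mod 127 = 30, hash=62+30 mod 127 = 92
Option C: s[3]='h'->'g', delta=(7-8)*5^0 mod 127 = 126, hash=62+126 mod 127 = 61
Option D: s[1]='b'->'f', delta=(6-2)*5^2 mod 127 = 100, hash=62+100 mod 127 = 35
Option E: s[0]='c'->'f', delta=(6-3)*5^3 mod 127 = 121, hash=62+121 mod 127 = 56

Answer: A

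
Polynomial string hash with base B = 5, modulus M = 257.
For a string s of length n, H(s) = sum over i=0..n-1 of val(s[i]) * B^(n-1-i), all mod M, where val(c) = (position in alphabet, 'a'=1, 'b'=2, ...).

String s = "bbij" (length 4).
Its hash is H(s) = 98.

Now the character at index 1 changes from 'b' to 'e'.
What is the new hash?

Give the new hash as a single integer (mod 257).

Answer: 173

Derivation:
val('b') = 2, val('e') = 5
Position k = 1, exponent = n-1-k = 2
B^2 mod M = 5^2 mod 257 = 25
Delta = (5 - 2) * 25 mod 257 = 75
New hash = (98 + 75) mod 257 = 173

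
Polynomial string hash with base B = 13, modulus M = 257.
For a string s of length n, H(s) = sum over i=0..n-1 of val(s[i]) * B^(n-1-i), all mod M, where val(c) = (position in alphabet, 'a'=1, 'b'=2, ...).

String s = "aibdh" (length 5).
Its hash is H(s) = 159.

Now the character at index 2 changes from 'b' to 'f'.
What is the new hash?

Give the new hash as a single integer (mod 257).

Answer: 64

Derivation:
val('b') = 2, val('f') = 6
Position k = 2, exponent = n-1-k = 2
B^2 mod M = 13^2 mod 257 = 169
Delta = (6 - 2) * 169 mod 257 = 162
New hash = (159 + 162) mod 257 = 64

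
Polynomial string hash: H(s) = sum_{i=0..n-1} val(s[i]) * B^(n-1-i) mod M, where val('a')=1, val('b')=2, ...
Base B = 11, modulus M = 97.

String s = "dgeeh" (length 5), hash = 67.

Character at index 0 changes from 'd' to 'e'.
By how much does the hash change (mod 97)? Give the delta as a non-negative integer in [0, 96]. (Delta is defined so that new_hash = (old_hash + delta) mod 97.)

Delta formula: (val(new) - val(old)) * B^(n-1-k) mod M
  val('e') - val('d') = 5 - 4 = 1
  B^(n-1-k) = 11^4 mod 97 = 91
  Delta = 1 * 91 mod 97 = 91

Answer: 91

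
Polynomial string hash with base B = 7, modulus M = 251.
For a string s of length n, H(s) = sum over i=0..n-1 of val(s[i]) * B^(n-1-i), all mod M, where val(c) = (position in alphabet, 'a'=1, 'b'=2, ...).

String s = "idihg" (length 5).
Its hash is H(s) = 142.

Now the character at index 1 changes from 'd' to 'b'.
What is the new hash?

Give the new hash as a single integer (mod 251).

val('d') = 4, val('b') = 2
Position k = 1, exponent = n-1-k = 3
B^3 mod M = 7^3 mod 251 = 92
Delta = (2 - 4) * 92 mod 251 = 67
New hash = (142 + 67) mod 251 = 209

Answer: 209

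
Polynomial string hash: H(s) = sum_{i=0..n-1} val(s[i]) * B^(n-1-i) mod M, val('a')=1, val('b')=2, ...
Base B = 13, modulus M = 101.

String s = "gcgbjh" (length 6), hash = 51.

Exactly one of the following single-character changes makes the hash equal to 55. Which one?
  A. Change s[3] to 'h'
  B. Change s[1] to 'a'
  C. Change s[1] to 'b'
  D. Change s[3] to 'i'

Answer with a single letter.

Answer: A

Derivation:
Option A: s[3]='b'->'h', delta=(8-2)*13^2 mod 101 = 4, hash=51+4 mod 101 = 55 <-- target
Option B: s[1]='c'->'a', delta=(1-3)*13^4 mod 101 = 44, hash=51+44 mod 101 = 95
Option C: s[1]='c'->'b', delta=(2-3)*13^4 mod 101 = 22, hash=51+22 mod 101 = 73
Option D: s[3]='b'->'i', delta=(9-2)*13^2 mod 101 = 72, hash=51+72 mod 101 = 22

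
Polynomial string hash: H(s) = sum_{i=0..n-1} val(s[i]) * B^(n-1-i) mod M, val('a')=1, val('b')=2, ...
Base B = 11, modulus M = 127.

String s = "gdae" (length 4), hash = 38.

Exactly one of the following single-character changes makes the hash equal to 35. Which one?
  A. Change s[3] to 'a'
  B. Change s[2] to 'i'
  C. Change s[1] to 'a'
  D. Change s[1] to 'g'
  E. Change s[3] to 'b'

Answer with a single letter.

Option A: s[3]='e'->'a', delta=(1-5)*11^0 mod 127 = 123, hash=38+123 mod 127 = 34
Option B: s[2]='a'->'i', delta=(9-1)*11^1 mod 127 = 88, hash=38+88 mod 127 = 126
Option C: s[1]='d'->'a', delta=(1-4)*11^2 mod 127 = 18, hash=38+18 mod 127 = 56
Option D: s[1]='d'->'g', delta=(7-4)*11^2 mod 127 = 109, hash=38+109 mod 127 = 20
Option E: s[3]='e'->'b', delta=(2-5)*11^0 mod 127 = 124, hash=38+124 mod 127 = 35 <-- target

Answer: E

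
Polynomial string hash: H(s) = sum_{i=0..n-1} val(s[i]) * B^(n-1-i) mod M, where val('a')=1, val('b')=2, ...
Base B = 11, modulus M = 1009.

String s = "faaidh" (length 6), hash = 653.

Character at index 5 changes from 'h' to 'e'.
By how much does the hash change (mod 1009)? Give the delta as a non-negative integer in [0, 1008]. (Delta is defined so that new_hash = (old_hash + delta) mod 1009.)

Delta formula: (val(new) - val(old)) * B^(n-1-k) mod M
  val('e') - val('h') = 5 - 8 = -3
  B^(n-1-k) = 11^0 mod 1009 = 1
  Delta = -3 * 1 mod 1009 = 1006

Answer: 1006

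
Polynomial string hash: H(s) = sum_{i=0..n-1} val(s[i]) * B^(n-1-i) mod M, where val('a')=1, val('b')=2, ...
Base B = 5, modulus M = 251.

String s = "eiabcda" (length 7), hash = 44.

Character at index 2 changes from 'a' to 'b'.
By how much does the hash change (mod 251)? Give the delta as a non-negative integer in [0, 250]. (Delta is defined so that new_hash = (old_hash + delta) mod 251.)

Delta formula: (val(new) - val(old)) * B^(n-1-k) mod M
  val('b') - val('a') = 2 - 1 = 1
  B^(n-1-k) = 5^4 mod 251 = 123
  Delta = 1 * 123 mod 251 = 123

Answer: 123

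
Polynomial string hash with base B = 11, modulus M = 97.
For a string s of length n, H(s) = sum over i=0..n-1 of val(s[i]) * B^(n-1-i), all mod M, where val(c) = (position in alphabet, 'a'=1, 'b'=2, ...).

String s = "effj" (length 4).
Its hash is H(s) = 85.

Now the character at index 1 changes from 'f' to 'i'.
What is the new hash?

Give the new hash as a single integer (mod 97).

val('f') = 6, val('i') = 9
Position k = 1, exponent = n-1-k = 2
B^2 mod M = 11^2 mod 97 = 24
Delta = (9 - 6) * 24 mod 97 = 72
New hash = (85 + 72) mod 97 = 60

Answer: 60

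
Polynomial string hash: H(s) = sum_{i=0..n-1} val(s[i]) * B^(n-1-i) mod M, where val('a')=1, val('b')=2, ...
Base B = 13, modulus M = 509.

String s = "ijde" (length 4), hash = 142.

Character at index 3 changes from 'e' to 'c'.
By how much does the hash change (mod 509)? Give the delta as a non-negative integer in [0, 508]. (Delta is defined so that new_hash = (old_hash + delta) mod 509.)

Delta formula: (val(new) - val(old)) * B^(n-1-k) mod M
  val('c') - val('e') = 3 - 5 = -2
  B^(n-1-k) = 13^0 mod 509 = 1
  Delta = -2 * 1 mod 509 = 507

Answer: 507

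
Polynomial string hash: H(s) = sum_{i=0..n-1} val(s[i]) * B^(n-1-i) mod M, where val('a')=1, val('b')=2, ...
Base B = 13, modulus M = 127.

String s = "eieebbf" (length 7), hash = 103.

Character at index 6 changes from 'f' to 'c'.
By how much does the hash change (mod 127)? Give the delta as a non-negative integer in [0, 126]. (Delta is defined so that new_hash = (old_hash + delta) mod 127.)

Answer: 124

Derivation:
Delta formula: (val(new) - val(old)) * B^(n-1-k) mod M
  val('c') - val('f') = 3 - 6 = -3
  B^(n-1-k) = 13^0 mod 127 = 1
  Delta = -3 * 1 mod 127 = 124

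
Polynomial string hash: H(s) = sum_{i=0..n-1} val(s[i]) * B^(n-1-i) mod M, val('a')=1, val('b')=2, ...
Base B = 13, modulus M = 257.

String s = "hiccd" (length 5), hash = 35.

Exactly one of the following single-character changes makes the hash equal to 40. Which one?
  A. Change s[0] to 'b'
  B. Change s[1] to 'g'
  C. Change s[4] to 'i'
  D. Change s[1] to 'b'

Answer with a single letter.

Option A: s[0]='h'->'b', delta=(2-8)*13^4 mod 257 = 53, hash=35+53 mod 257 = 88
Option B: s[1]='i'->'g', delta=(7-9)*13^3 mod 257 = 232, hash=35+232 mod 257 = 10
Option C: s[4]='d'->'i', delta=(9-4)*13^0 mod 257 = 5, hash=35+5 mod 257 = 40 <-- target
Option D: s[1]='i'->'b', delta=(2-9)*13^3 mod 257 = 41, hash=35+41 mod 257 = 76

Answer: C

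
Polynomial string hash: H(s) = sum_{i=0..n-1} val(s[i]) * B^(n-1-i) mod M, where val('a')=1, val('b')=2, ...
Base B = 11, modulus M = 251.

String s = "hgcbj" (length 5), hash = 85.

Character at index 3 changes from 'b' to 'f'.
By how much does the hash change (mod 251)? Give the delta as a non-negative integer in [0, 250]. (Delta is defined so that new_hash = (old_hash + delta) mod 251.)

Delta formula: (val(new) - val(old)) * B^(n-1-k) mod M
  val('f') - val('b') = 6 - 2 = 4
  B^(n-1-k) = 11^1 mod 251 = 11
  Delta = 4 * 11 mod 251 = 44

Answer: 44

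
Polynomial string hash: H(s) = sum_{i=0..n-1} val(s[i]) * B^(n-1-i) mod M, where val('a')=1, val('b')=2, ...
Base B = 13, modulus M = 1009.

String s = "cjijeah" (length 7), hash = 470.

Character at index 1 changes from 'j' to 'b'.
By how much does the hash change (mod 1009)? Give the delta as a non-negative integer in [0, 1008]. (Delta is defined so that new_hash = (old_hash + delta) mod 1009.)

Answer: 152

Derivation:
Delta formula: (val(new) - val(old)) * B^(n-1-k) mod M
  val('b') - val('j') = 2 - 10 = -8
  B^(n-1-k) = 13^5 mod 1009 = 990
  Delta = -8 * 990 mod 1009 = 152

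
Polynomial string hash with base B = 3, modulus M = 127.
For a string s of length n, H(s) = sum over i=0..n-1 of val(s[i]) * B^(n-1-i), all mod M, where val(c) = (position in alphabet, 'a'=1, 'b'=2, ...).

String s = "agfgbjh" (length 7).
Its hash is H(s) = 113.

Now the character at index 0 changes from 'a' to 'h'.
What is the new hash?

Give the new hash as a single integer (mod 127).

val('a') = 1, val('h') = 8
Position k = 0, exponent = n-1-k = 6
B^6 mod M = 3^6 mod 127 = 94
Delta = (8 - 1) * 94 mod 127 = 23
New hash = (113 + 23) mod 127 = 9

Answer: 9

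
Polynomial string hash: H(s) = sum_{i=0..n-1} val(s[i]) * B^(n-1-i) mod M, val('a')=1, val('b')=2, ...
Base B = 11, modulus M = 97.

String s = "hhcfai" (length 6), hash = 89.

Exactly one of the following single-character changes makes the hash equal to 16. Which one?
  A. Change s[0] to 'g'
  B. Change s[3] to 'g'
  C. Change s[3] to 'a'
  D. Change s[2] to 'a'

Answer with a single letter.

Answer: B

Derivation:
Option A: s[0]='h'->'g', delta=(7-8)*11^5 mod 97 = 66, hash=89+66 mod 97 = 58
Option B: s[3]='f'->'g', delta=(7-6)*11^2 mod 97 = 24, hash=89+24 mod 97 = 16 <-- target
Option C: s[3]='f'->'a', delta=(1-6)*11^2 mod 97 = 74, hash=89+74 mod 97 = 66
Option D: s[2]='c'->'a', delta=(1-3)*11^3 mod 97 = 54, hash=89+54 mod 97 = 46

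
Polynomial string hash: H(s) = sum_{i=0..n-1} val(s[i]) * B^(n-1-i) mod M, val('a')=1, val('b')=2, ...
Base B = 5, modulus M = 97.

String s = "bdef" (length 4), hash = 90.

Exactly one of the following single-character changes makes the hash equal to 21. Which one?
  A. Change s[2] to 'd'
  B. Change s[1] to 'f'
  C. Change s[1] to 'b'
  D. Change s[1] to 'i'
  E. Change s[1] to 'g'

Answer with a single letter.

Option A: s[2]='e'->'d', delta=(4-5)*5^1 mod 97 = 92, hash=90+92 mod 97 = 85
Option B: s[1]='d'->'f', delta=(6-4)*5^2 mod 97 = 50, hash=90+50 mod 97 = 43
Option C: s[1]='d'->'b', delta=(2-4)*5^2 mod 97 = 47, hash=90+47 mod 97 = 40
Option D: s[1]='d'->'i', delta=(9-4)*5^2 mod 97 = 28, hash=90+28 mod 97 = 21 <-- target
Option E: s[1]='d'->'g', delta=(7-4)*5^2 mod 97 = 75, hash=90+75 mod 97 = 68

Answer: D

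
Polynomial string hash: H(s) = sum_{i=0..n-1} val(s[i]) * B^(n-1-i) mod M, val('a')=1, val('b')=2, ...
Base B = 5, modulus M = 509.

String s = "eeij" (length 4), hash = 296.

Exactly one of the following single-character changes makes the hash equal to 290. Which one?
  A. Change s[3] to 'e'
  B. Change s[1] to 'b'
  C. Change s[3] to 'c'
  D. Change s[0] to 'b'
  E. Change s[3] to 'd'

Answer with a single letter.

Answer: E

Derivation:
Option A: s[3]='j'->'e', delta=(5-10)*5^0 mod 509 = 504, hash=296+504 mod 509 = 291
Option B: s[1]='e'->'b', delta=(2-5)*5^2 mod 509 = 434, hash=296+434 mod 509 = 221
Option C: s[3]='j'->'c', delta=(3-10)*5^0 mod 509 = 502, hash=296+502 mod 509 = 289
Option D: s[0]='e'->'b', delta=(2-5)*5^3 mod 509 = 134, hash=296+134 mod 509 = 430
Option E: s[3]='j'->'d', delta=(4-10)*5^0 mod 509 = 503, hash=296+503 mod 509 = 290 <-- target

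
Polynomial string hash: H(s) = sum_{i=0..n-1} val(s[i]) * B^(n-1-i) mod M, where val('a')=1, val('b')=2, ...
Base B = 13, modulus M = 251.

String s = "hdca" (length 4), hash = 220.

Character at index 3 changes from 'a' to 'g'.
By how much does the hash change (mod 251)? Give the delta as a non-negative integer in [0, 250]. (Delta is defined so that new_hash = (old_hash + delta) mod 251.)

Answer: 6

Derivation:
Delta formula: (val(new) - val(old)) * B^(n-1-k) mod M
  val('g') - val('a') = 7 - 1 = 6
  B^(n-1-k) = 13^0 mod 251 = 1
  Delta = 6 * 1 mod 251 = 6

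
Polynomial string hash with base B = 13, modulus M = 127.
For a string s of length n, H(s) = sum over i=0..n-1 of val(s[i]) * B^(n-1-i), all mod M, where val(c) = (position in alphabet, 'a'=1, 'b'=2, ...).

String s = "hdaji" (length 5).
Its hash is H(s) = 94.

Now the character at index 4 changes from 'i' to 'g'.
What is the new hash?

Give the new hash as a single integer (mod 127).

Answer: 92

Derivation:
val('i') = 9, val('g') = 7
Position k = 4, exponent = n-1-k = 0
B^0 mod M = 13^0 mod 127 = 1
Delta = (7 - 9) * 1 mod 127 = 125
New hash = (94 + 125) mod 127 = 92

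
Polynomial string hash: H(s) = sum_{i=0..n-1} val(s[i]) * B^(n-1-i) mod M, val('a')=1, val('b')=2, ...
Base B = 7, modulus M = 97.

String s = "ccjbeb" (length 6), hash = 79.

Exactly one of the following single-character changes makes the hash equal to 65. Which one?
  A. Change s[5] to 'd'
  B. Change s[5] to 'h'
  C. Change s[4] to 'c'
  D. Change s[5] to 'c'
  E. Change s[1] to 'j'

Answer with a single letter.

Option A: s[5]='b'->'d', delta=(4-2)*7^0 mod 97 = 2, hash=79+2 mod 97 = 81
Option B: s[5]='b'->'h', delta=(8-2)*7^0 mod 97 = 6, hash=79+6 mod 97 = 85
Option C: s[4]='e'->'c', delta=(3-5)*7^1 mod 97 = 83, hash=79+83 mod 97 = 65 <-- target
Option D: s[5]='b'->'c', delta=(3-2)*7^0 mod 97 = 1, hash=79+1 mod 97 = 80
Option E: s[1]='c'->'j', delta=(10-3)*7^4 mod 97 = 26, hash=79+26 mod 97 = 8

Answer: C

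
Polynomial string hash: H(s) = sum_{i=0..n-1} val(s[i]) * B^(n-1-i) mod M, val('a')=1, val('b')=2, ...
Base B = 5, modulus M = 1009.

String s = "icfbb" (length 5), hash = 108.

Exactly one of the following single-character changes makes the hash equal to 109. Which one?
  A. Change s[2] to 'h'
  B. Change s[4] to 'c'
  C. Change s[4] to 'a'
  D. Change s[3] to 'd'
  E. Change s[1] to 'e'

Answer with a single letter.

Option A: s[2]='f'->'h', delta=(8-6)*5^2 mod 1009 = 50, hash=108+50 mod 1009 = 158
Option B: s[4]='b'->'c', delta=(3-2)*5^0 mod 1009 = 1, hash=108+1 mod 1009 = 109 <-- target
Option C: s[4]='b'->'a', delta=(1-2)*5^0 mod 1009 = 1008, hash=108+1008 mod 1009 = 107
Option D: s[3]='b'->'d', delta=(4-2)*5^1 mod 1009 = 10, hash=108+10 mod 1009 = 118
Option E: s[1]='c'->'e', delta=(5-3)*5^3 mod 1009 = 250, hash=108+250 mod 1009 = 358

Answer: B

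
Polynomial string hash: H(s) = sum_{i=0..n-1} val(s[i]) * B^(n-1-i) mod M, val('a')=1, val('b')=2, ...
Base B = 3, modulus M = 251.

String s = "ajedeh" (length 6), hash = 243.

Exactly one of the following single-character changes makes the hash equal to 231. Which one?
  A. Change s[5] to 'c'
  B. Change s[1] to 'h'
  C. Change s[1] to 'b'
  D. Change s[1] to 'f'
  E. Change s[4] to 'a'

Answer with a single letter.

Answer: E

Derivation:
Option A: s[5]='h'->'c', delta=(3-8)*3^0 mod 251 = 246, hash=243+246 mod 251 = 238
Option B: s[1]='j'->'h', delta=(8-10)*3^4 mod 251 = 89, hash=243+89 mod 251 = 81
Option C: s[1]='j'->'b', delta=(2-10)*3^4 mod 251 = 105, hash=243+105 mod 251 = 97
Option D: s[1]='j'->'f', delta=(6-10)*3^4 mod 251 = 178, hash=243+178 mod 251 = 170
Option E: s[4]='e'->'a', delta=(1-5)*3^1 mod 251 = 239, hash=243+239 mod 251 = 231 <-- target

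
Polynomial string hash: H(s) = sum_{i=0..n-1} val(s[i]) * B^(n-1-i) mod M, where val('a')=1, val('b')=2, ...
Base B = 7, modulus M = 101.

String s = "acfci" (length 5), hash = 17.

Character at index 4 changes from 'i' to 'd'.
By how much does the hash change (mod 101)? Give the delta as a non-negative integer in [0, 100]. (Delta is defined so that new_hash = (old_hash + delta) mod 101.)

Delta formula: (val(new) - val(old)) * B^(n-1-k) mod M
  val('d') - val('i') = 4 - 9 = -5
  B^(n-1-k) = 7^0 mod 101 = 1
  Delta = -5 * 1 mod 101 = 96

Answer: 96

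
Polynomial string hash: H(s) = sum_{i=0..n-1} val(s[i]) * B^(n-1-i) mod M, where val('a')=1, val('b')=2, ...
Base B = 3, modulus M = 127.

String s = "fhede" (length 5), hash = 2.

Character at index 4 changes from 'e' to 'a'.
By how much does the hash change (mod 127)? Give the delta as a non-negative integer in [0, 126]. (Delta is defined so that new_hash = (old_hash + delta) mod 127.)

Delta formula: (val(new) - val(old)) * B^(n-1-k) mod M
  val('a') - val('e') = 1 - 5 = -4
  B^(n-1-k) = 3^0 mod 127 = 1
  Delta = -4 * 1 mod 127 = 123

Answer: 123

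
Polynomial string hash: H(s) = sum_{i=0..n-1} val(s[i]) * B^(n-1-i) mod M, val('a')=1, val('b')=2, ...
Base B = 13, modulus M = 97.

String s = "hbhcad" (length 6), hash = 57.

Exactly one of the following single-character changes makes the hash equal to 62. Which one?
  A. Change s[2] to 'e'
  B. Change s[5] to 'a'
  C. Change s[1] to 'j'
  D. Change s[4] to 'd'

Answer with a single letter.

Option A: s[2]='h'->'e', delta=(5-8)*13^3 mod 97 = 5, hash=57+5 mod 97 = 62 <-- target
Option B: s[5]='d'->'a', delta=(1-4)*13^0 mod 97 = 94, hash=57+94 mod 97 = 54
Option C: s[1]='b'->'j', delta=(10-2)*13^4 mod 97 = 53, hash=57+53 mod 97 = 13
Option D: s[4]='a'->'d', delta=(4-1)*13^1 mod 97 = 39, hash=57+39 mod 97 = 96

Answer: A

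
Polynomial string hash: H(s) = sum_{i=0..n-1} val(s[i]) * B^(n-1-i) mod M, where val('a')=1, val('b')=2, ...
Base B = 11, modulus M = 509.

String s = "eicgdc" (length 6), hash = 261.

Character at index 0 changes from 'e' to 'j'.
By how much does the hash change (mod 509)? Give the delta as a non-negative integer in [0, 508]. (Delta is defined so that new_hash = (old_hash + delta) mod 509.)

Answer: 17

Derivation:
Delta formula: (val(new) - val(old)) * B^(n-1-k) mod M
  val('j') - val('e') = 10 - 5 = 5
  B^(n-1-k) = 11^5 mod 509 = 207
  Delta = 5 * 207 mod 509 = 17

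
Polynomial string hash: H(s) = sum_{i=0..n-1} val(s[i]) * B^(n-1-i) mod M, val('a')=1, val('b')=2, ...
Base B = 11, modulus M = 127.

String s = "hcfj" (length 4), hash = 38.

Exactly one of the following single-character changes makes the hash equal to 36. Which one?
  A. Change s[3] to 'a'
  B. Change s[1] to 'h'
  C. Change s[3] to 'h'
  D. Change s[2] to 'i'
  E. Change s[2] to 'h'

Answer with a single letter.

Answer: C

Derivation:
Option A: s[3]='j'->'a', delta=(1-10)*11^0 mod 127 = 118, hash=38+118 mod 127 = 29
Option B: s[1]='c'->'h', delta=(8-3)*11^2 mod 127 = 97, hash=38+97 mod 127 = 8
Option C: s[3]='j'->'h', delta=(8-10)*11^0 mod 127 = 125, hash=38+125 mod 127 = 36 <-- target
Option D: s[2]='f'->'i', delta=(9-6)*11^1 mod 127 = 33, hash=38+33 mod 127 = 71
Option E: s[2]='f'->'h', delta=(8-6)*11^1 mod 127 = 22, hash=38+22 mod 127 = 60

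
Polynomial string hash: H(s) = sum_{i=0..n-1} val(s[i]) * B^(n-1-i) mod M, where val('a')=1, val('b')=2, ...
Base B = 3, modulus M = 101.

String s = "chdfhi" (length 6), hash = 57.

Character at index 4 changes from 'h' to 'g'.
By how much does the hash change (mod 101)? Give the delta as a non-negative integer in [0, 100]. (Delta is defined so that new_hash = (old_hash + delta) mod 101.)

Delta formula: (val(new) - val(old)) * B^(n-1-k) mod M
  val('g') - val('h') = 7 - 8 = -1
  B^(n-1-k) = 3^1 mod 101 = 3
  Delta = -1 * 3 mod 101 = 98

Answer: 98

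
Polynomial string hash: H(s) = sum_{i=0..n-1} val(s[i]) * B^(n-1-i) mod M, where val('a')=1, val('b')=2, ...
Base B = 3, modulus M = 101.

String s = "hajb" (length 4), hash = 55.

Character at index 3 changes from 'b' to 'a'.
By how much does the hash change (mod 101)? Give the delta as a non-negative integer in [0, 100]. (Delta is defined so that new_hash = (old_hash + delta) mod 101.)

Delta formula: (val(new) - val(old)) * B^(n-1-k) mod M
  val('a') - val('b') = 1 - 2 = -1
  B^(n-1-k) = 3^0 mod 101 = 1
  Delta = -1 * 1 mod 101 = 100

Answer: 100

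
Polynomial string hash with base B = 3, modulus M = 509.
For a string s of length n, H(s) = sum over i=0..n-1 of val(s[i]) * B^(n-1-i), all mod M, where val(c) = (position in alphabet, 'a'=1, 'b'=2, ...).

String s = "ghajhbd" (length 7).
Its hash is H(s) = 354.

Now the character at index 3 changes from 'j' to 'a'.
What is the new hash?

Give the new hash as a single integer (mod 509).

val('j') = 10, val('a') = 1
Position k = 3, exponent = n-1-k = 3
B^3 mod M = 3^3 mod 509 = 27
Delta = (1 - 10) * 27 mod 509 = 266
New hash = (354 + 266) mod 509 = 111

Answer: 111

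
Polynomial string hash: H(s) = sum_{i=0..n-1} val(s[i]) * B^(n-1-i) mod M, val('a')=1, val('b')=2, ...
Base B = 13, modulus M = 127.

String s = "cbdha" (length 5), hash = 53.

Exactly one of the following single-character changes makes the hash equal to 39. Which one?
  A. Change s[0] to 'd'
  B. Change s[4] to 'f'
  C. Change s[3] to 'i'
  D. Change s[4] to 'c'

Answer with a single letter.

Option A: s[0]='c'->'d', delta=(4-3)*13^4 mod 127 = 113, hash=53+113 mod 127 = 39 <-- target
Option B: s[4]='a'->'f', delta=(6-1)*13^0 mod 127 = 5, hash=53+5 mod 127 = 58
Option C: s[3]='h'->'i', delta=(9-8)*13^1 mod 127 = 13, hash=53+13 mod 127 = 66
Option D: s[4]='a'->'c', delta=(3-1)*13^0 mod 127 = 2, hash=53+2 mod 127 = 55

Answer: A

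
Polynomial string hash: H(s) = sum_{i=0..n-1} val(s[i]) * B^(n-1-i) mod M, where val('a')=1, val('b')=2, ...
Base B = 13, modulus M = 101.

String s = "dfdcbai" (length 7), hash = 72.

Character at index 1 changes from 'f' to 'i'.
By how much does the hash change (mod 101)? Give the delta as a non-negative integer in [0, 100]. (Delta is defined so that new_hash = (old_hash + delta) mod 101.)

Delta formula: (val(new) - val(old)) * B^(n-1-k) mod M
  val('i') - val('f') = 9 - 6 = 3
  B^(n-1-k) = 13^5 mod 101 = 17
  Delta = 3 * 17 mod 101 = 51

Answer: 51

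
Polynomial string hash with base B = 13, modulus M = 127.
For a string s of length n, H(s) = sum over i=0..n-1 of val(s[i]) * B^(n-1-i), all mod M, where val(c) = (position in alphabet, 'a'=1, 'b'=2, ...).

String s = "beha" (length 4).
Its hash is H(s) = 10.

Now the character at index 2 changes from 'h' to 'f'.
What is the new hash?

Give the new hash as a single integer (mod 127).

val('h') = 8, val('f') = 6
Position k = 2, exponent = n-1-k = 1
B^1 mod M = 13^1 mod 127 = 13
Delta = (6 - 8) * 13 mod 127 = 101
New hash = (10 + 101) mod 127 = 111

Answer: 111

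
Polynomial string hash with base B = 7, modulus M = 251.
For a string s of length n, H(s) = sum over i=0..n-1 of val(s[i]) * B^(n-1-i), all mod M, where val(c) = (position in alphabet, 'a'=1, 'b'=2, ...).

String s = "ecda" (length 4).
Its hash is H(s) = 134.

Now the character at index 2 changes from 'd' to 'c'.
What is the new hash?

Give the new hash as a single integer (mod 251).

val('d') = 4, val('c') = 3
Position k = 2, exponent = n-1-k = 1
B^1 mod M = 7^1 mod 251 = 7
Delta = (3 - 4) * 7 mod 251 = 244
New hash = (134 + 244) mod 251 = 127

Answer: 127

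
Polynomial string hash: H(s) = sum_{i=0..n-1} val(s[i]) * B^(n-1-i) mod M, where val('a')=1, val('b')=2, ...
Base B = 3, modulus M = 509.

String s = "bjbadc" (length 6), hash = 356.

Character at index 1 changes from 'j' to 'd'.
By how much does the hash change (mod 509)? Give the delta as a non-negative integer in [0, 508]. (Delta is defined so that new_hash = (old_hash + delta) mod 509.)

Delta formula: (val(new) - val(old)) * B^(n-1-k) mod M
  val('d') - val('j') = 4 - 10 = -6
  B^(n-1-k) = 3^4 mod 509 = 81
  Delta = -6 * 81 mod 509 = 23

Answer: 23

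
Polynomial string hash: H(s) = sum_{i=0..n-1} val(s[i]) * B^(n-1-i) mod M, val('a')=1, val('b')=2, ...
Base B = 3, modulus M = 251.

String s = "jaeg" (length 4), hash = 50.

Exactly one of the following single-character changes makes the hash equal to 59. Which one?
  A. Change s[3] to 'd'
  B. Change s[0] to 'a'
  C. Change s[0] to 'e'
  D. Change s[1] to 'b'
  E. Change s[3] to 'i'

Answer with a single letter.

Option A: s[3]='g'->'d', delta=(4-7)*3^0 mod 251 = 248, hash=50+248 mod 251 = 47
Option B: s[0]='j'->'a', delta=(1-10)*3^3 mod 251 = 8, hash=50+8 mod 251 = 58
Option C: s[0]='j'->'e', delta=(5-10)*3^3 mod 251 = 116, hash=50+116 mod 251 = 166
Option D: s[1]='a'->'b', delta=(2-1)*3^2 mod 251 = 9, hash=50+9 mod 251 = 59 <-- target
Option E: s[3]='g'->'i', delta=(9-7)*3^0 mod 251 = 2, hash=50+2 mod 251 = 52

Answer: D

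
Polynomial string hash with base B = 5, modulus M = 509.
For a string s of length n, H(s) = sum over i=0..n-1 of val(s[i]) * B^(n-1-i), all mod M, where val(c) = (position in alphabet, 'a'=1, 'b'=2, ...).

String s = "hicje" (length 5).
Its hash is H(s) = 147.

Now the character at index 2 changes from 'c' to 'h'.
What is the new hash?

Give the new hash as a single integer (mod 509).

Answer: 272

Derivation:
val('c') = 3, val('h') = 8
Position k = 2, exponent = n-1-k = 2
B^2 mod M = 5^2 mod 509 = 25
Delta = (8 - 3) * 25 mod 509 = 125
New hash = (147 + 125) mod 509 = 272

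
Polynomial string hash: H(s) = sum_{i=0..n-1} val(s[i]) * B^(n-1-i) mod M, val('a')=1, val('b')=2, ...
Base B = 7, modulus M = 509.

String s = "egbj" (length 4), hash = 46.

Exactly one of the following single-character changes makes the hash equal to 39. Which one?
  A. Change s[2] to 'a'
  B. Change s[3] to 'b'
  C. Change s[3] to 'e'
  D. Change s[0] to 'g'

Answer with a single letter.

Option A: s[2]='b'->'a', delta=(1-2)*7^1 mod 509 = 502, hash=46+502 mod 509 = 39 <-- target
Option B: s[3]='j'->'b', delta=(2-10)*7^0 mod 509 = 501, hash=46+501 mod 509 = 38
Option C: s[3]='j'->'e', delta=(5-10)*7^0 mod 509 = 504, hash=46+504 mod 509 = 41
Option D: s[0]='e'->'g', delta=(7-5)*7^3 mod 509 = 177, hash=46+177 mod 509 = 223

Answer: A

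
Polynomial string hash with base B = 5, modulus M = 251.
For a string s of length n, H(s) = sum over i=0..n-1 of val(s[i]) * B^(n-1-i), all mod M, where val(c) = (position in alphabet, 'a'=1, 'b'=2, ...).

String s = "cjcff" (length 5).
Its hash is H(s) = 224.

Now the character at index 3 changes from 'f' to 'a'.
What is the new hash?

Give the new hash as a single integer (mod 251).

Answer: 199

Derivation:
val('f') = 6, val('a') = 1
Position k = 3, exponent = n-1-k = 1
B^1 mod M = 5^1 mod 251 = 5
Delta = (1 - 6) * 5 mod 251 = 226
New hash = (224 + 226) mod 251 = 199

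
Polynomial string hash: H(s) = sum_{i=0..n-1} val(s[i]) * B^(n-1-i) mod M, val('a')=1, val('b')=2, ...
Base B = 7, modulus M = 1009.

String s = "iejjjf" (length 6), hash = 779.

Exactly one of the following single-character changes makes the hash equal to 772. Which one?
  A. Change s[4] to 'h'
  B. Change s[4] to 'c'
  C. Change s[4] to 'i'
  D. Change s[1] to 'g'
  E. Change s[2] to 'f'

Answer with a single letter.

Answer: C

Derivation:
Option A: s[4]='j'->'h', delta=(8-10)*7^1 mod 1009 = 995, hash=779+995 mod 1009 = 765
Option B: s[4]='j'->'c', delta=(3-10)*7^1 mod 1009 = 960, hash=779+960 mod 1009 = 730
Option C: s[4]='j'->'i', delta=(9-10)*7^1 mod 1009 = 1002, hash=779+1002 mod 1009 = 772 <-- target
Option D: s[1]='e'->'g', delta=(7-5)*7^4 mod 1009 = 766, hash=779+766 mod 1009 = 536
Option E: s[2]='j'->'f', delta=(6-10)*7^3 mod 1009 = 646, hash=779+646 mod 1009 = 416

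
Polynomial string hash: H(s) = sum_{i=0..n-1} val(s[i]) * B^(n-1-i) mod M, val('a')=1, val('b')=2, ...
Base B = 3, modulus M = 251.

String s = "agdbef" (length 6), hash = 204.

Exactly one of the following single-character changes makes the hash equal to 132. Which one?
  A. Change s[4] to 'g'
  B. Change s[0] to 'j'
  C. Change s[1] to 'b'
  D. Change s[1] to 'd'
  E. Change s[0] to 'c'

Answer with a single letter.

Answer: B

Derivation:
Option A: s[4]='e'->'g', delta=(7-5)*3^1 mod 251 = 6, hash=204+6 mod 251 = 210
Option B: s[0]='a'->'j', delta=(10-1)*3^5 mod 251 = 179, hash=204+179 mod 251 = 132 <-- target
Option C: s[1]='g'->'b', delta=(2-7)*3^4 mod 251 = 97, hash=204+97 mod 251 = 50
Option D: s[1]='g'->'d', delta=(4-7)*3^4 mod 251 = 8, hash=204+8 mod 251 = 212
Option E: s[0]='a'->'c', delta=(3-1)*3^5 mod 251 = 235, hash=204+235 mod 251 = 188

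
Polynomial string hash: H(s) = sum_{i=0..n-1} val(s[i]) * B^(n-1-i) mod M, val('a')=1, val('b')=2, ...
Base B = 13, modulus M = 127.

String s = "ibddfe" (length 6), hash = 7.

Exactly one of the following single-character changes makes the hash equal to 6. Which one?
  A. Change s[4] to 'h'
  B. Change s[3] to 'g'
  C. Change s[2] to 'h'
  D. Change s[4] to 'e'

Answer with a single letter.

Option A: s[4]='f'->'h', delta=(8-6)*13^1 mod 127 = 26, hash=7+26 mod 127 = 33
Option B: s[3]='d'->'g', delta=(7-4)*13^2 mod 127 = 126, hash=7+126 mod 127 = 6 <-- target
Option C: s[2]='d'->'h', delta=(8-4)*13^3 mod 127 = 25, hash=7+25 mod 127 = 32
Option D: s[4]='f'->'e', delta=(5-6)*13^1 mod 127 = 114, hash=7+114 mod 127 = 121

Answer: B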